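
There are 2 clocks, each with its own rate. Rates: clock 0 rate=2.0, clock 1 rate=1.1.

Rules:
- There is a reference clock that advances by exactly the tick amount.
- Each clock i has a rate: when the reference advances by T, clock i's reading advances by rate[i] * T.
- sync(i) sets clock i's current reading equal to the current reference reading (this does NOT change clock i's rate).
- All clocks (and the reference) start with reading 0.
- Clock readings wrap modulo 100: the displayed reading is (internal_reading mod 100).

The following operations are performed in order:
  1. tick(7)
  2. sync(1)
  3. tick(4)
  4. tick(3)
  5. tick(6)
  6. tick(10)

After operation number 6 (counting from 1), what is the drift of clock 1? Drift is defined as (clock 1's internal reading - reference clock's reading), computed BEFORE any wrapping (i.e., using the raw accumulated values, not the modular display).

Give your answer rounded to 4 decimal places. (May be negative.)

After op 1 tick(7): ref=7.0000 raw=[14.0000 7.7000]
After op 2 sync(1): ref=7.0000 raw=[14.0000 7.0000]
After op 3 tick(4): ref=11.0000 raw=[22.0000 11.4000]
After op 4 tick(3): ref=14.0000 raw=[28.0000 14.7000]
After op 5 tick(6): ref=20.0000 raw=[40.0000 21.3000]
After op 6 tick(10): ref=30.0000 raw=[60.0000 32.3000]
Drift of clock 1 after op 6: 32.3000 - 30.0000 = 2.3000

Answer: 2.3000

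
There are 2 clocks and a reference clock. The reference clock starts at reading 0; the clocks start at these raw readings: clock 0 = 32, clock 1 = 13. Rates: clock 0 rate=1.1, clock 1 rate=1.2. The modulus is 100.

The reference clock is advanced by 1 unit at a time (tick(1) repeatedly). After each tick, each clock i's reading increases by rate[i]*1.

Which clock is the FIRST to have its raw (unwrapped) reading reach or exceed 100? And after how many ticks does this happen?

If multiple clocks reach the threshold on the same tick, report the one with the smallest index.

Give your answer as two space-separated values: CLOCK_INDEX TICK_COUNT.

Answer: 0 62

Derivation:
clock 0: start=32, rate=1.1, needs 100-32 = 68; ticks = ceil(68/1.1) = ceil(61.8182) = 62; reading at tick 62 = 32 + 1.1*62 = 100.2000
clock 1: start=13, rate=1.2, needs 100-13 = 87; ticks = ceil(87/1.2) = ceil(72.5000) = 73; reading at tick 73 = 13 + 1.2*73 = 100.6000
Minimum tick count = 62; winners = [0]; smallest index = 0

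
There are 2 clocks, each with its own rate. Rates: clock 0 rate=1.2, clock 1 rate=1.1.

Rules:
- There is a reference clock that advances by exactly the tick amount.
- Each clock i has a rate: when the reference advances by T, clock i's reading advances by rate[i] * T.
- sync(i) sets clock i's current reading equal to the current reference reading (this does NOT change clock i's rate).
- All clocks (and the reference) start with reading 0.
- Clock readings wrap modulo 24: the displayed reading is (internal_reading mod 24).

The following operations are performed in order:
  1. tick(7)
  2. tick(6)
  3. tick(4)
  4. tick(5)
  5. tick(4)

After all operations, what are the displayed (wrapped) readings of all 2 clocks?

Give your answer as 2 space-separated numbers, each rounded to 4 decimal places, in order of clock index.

After op 1 tick(7): ref=7.0000 raw=[8.4000 7.7000]
After op 2 tick(6): ref=13.0000 raw=[15.6000 14.3000]
After op 3 tick(4): ref=17.0000 raw=[20.4000 18.7000]
After op 4 tick(5): ref=22.0000 raw=[26.4000 24.2000]
After op 5 tick(4): ref=26.0000 raw=[31.2000 28.6000]
Wrap final raw readings (mod 24): 31.2000 mod 24 = 7.2000; 28.6000 mod 24 = 4.6000

Answer: 7.2000 4.6000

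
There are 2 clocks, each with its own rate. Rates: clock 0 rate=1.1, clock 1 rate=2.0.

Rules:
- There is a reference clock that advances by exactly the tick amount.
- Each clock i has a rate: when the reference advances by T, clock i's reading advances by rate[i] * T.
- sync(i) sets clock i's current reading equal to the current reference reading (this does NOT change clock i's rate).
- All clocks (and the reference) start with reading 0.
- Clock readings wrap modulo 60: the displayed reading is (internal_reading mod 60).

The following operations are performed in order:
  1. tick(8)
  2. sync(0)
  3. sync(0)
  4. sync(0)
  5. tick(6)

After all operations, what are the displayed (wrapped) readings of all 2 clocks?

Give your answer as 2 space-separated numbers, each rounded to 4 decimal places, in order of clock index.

Answer: 14.6000 28.0000

Derivation:
After op 1 tick(8): ref=8.0000 raw=[8.8000 16.0000]
After op 2 sync(0): ref=8.0000 raw=[8.0000 16.0000]
After op 3 sync(0): ref=8.0000 raw=[8.0000 16.0000]
After op 4 sync(0): ref=8.0000 raw=[8.0000 16.0000]
After op 5 tick(6): ref=14.0000 raw=[14.6000 28.0000]
Wrap final raw readings (mod 60): 14.6000 mod 60 = 14.6000; 28.0000 mod 60 = 28.0000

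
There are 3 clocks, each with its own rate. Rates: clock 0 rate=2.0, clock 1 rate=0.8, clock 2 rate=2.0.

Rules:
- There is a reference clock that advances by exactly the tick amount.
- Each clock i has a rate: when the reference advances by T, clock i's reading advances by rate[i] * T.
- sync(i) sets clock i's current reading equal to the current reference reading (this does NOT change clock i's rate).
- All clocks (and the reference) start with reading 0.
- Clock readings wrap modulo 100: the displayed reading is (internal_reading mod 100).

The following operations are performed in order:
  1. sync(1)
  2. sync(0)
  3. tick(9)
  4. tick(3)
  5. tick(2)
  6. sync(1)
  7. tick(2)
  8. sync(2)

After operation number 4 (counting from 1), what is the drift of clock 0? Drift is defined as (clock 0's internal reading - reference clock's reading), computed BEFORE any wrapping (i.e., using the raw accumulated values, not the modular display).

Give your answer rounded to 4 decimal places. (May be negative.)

Answer: 12.0000

Derivation:
After op 1 sync(1): ref=0.0000 raw=[0.0000 0.0000 0.0000]
After op 2 sync(0): ref=0.0000 raw=[0.0000 0.0000 0.0000]
After op 3 tick(9): ref=9.0000 raw=[18.0000 7.2000 18.0000]
After op 4 tick(3): ref=12.0000 raw=[24.0000 9.6000 24.0000]
Drift of clock 0 after op 4: 24.0000 - 12.0000 = 12.0000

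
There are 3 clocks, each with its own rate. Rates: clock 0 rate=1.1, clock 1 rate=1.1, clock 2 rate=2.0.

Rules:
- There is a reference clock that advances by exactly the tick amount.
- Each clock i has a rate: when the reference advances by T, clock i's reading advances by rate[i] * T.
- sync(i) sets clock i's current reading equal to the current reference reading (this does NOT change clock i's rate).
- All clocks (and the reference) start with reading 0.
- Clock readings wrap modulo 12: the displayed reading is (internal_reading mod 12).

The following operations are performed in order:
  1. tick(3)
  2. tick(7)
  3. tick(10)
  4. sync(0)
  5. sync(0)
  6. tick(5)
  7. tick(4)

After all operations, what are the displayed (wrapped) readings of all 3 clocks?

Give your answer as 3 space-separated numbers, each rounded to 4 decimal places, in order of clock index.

Answer: 5.9000 7.9000 10.0000

Derivation:
After op 1 tick(3): ref=3.0000 raw=[3.3000 3.3000 6.0000]
After op 2 tick(7): ref=10.0000 raw=[11.0000 11.0000 20.0000]
After op 3 tick(10): ref=20.0000 raw=[22.0000 22.0000 40.0000]
After op 4 sync(0): ref=20.0000 raw=[20.0000 22.0000 40.0000]
After op 5 sync(0): ref=20.0000 raw=[20.0000 22.0000 40.0000]
After op 6 tick(5): ref=25.0000 raw=[25.5000 27.5000 50.0000]
After op 7 tick(4): ref=29.0000 raw=[29.9000 31.9000 58.0000]
Wrap final raw readings (mod 12): 29.9000 mod 12 = 5.9000; 31.9000 mod 12 = 7.9000; 58.0000 mod 12 = 10.0000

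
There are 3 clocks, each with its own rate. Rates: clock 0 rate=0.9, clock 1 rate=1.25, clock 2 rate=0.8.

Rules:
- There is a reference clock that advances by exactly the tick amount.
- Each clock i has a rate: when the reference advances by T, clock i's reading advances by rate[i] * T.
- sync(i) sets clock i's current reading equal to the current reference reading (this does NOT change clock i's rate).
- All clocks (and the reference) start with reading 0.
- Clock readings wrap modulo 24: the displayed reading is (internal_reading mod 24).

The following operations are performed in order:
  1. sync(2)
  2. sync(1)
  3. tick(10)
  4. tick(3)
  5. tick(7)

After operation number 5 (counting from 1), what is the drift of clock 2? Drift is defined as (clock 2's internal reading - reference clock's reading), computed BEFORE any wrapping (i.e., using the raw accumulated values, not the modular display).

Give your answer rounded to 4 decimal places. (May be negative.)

Answer: -4.0000

Derivation:
After op 1 sync(2): ref=0.0000 raw=[0.0000 0.0000 0.0000]
After op 2 sync(1): ref=0.0000 raw=[0.0000 0.0000 0.0000]
After op 3 tick(10): ref=10.0000 raw=[9.0000 12.5000 8.0000]
After op 4 tick(3): ref=13.0000 raw=[11.7000 16.2500 10.4000]
After op 5 tick(7): ref=20.0000 raw=[18.0000 25.0000 16.0000]
Drift of clock 2 after op 5: 16.0000 - 20.0000 = -4.0000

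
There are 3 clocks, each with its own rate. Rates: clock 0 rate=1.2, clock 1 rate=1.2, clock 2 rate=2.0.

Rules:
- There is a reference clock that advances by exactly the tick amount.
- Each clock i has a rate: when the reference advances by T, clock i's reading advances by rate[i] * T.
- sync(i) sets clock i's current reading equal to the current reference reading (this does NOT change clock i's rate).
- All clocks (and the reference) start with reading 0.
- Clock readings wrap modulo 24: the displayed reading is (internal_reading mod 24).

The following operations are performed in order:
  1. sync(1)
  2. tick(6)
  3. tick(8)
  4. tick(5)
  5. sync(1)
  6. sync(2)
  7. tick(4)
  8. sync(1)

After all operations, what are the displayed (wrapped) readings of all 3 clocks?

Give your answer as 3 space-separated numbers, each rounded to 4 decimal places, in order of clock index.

Answer: 3.6000 23.0000 3.0000

Derivation:
After op 1 sync(1): ref=0.0000 raw=[0.0000 0.0000 0.0000]
After op 2 tick(6): ref=6.0000 raw=[7.2000 7.2000 12.0000]
After op 3 tick(8): ref=14.0000 raw=[16.8000 16.8000 28.0000]
After op 4 tick(5): ref=19.0000 raw=[22.8000 22.8000 38.0000]
After op 5 sync(1): ref=19.0000 raw=[22.8000 19.0000 38.0000]
After op 6 sync(2): ref=19.0000 raw=[22.8000 19.0000 19.0000]
After op 7 tick(4): ref=23.0000 raw=[27.6000 23.8000 27.0000]
After op 8 sync(1): ref=23.0000 raw=[27.6000 23.0000 27.0000]
Wrap final raw readings (mod 24): 27.6000 mod 24 = 3.6000; 23.0000 mod 24 = 23.0000; 27.0000 mod 24 = 3.0000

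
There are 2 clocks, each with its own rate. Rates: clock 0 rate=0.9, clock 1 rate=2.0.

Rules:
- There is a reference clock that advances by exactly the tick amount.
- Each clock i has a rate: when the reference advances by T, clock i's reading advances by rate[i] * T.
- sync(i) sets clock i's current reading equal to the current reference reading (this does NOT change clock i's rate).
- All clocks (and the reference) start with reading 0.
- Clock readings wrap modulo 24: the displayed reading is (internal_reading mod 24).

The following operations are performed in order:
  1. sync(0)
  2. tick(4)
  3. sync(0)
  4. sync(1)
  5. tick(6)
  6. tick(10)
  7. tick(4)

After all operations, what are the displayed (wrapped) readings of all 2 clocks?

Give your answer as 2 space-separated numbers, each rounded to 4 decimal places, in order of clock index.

After op 1 sync(0): ref=0.0000 raw=[0.0000 0.0000]
After op 2 tick(4): ref=4.0000 raw=[3.6000 8.0000]
After op 3 sync(0): ref=4.0000 raw=[4.0000 8.0000]
After op 4 sync(1): ref=4.0000 raw=[4.0000 4.0000]
After op 5 tick(6): ref=10.0000 raw=[9.4000 16.0000]
After op 6 tick(10): ref=20.0000 raw=[18.4000 36.0000]
After op 7 tick(4): ref=24.0000 raw=[22.0000 44.0000]
Wrap final raw readings (mod 24): 22.0000 mod 24 = 22.0000; 44.0000 mod 24 = 20.0000

Answer: 22.0000 20.0000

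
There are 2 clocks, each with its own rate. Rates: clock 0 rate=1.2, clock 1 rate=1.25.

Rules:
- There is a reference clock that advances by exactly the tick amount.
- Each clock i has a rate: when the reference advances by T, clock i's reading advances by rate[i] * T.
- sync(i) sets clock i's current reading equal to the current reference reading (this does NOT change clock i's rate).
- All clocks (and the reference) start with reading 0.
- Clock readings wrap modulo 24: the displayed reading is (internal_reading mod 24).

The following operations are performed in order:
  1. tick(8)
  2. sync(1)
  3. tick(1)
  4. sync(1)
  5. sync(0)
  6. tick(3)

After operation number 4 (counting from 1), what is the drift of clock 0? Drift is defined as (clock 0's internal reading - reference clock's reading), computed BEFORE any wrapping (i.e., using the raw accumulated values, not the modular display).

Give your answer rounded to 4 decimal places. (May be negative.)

After op 1 tick(8): ref=8.0000 raw=[9.6000 10.0000]
After op 2 sync(1): ref=8.0000 raw=[9.6000 8.0000]
After op 3 tick(1): ref=9.0000 raw=[10.8000 9.2500]
After op 4 sync(1): ref=9.0000 raw=[10.8000 9.0000]
Drift of clock 0 after op 4: 10.8000 - 9.0000 = 1.8000

Answer: 1.8000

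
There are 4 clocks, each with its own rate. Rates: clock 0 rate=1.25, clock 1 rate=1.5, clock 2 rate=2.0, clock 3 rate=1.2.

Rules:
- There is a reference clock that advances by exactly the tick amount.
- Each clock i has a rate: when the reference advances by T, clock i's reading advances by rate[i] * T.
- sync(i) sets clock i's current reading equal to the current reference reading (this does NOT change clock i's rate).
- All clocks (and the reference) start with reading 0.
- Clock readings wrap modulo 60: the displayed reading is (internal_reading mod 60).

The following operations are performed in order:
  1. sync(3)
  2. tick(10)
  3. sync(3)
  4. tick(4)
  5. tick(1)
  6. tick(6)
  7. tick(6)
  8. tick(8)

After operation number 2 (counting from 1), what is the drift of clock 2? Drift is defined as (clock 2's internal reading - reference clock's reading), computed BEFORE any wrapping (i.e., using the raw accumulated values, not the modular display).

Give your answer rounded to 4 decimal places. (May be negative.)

Answer: 10.0000

Derivation:
After op 1 sync(3): ref=0.0000 raw=[0.0000 0.0000 0.0000 0.0000]
After op 2 tick(10): ref=10.0000 raw=[12.5000 15.0000 20.0000 12.0000]
Drift of clock 2 after op 2: 20.0000 - 10.0000 = 10.0000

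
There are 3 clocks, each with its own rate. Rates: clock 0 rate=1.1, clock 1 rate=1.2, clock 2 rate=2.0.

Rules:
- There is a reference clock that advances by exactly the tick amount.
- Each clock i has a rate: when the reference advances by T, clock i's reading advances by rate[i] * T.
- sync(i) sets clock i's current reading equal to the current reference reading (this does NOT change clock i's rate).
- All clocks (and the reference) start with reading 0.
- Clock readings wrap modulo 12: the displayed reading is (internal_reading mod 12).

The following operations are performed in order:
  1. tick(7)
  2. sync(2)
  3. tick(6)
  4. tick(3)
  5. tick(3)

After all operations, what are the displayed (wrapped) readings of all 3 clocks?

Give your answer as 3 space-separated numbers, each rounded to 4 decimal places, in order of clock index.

Answer: 8.9000 10.8000 7.0000

Derivation:
After op 1 tick(7): ref=7.0000 raw=[7.7000 8.4000 14.0000]
After op 2 sync(2): ref=7.0000 raw=[7.7000 8.4000 7.0000]
After op 3 tick(6): ref=13.0000 raw=[14.3000 15.6000 19.0000]
After op 4 tick(3): ref=16.0000 raw=[17.6000 19.2000 25.0000]
After op 5 tick(3): ref=19.0000 raw=[20.9000 22.8000 31.0000]
Wrap final raw readings (mod 12): 20.9000 mod 12 = 8.9000; 22.8000 mod 12 = 10.8000; 31.0000 mod 12 = 7.0000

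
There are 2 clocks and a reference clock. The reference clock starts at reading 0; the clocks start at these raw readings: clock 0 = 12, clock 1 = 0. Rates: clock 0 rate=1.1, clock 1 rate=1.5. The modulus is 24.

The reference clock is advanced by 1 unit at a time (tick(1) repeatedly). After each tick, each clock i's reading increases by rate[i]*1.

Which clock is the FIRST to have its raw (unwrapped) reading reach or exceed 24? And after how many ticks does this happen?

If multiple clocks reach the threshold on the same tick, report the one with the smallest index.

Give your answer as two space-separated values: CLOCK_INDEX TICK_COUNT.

Answer: 0 11

Derivation:
clock 0: start=12, rate=1.1, needs 24-12 = 12; ticks = ceil(12/1.1) = ceil(10.9091) = 11; reading at tick 11 = 12 + 1.1*11 = 24.1000
clock 1: start=0, rate=1.5, needs 24-0 = 24; ticks = ceil(24/1.5) = ceil(16.0000) = 16; reading at tick 16 = 0 + 1.5*16 = 24.0000
Minimum tick count = 11; winners = [0]; smallest index = 0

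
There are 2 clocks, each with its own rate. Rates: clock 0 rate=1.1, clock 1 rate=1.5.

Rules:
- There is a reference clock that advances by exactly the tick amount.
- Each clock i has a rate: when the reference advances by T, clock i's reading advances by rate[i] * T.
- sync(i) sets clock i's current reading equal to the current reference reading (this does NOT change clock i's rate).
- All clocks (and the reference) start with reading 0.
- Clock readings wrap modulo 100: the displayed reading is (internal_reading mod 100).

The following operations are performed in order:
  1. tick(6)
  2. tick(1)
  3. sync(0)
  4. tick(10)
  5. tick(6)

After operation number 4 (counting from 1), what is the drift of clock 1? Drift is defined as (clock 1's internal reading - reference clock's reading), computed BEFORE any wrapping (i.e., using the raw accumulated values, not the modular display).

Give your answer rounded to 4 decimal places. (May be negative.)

Answer: 8.5000

Derivation:
After op 1 tick(6): ref=6.0000 raw=[6.6000 9.0000]
After op 2 tick(1): ref=7.0000 raw=[7.7000 10.5000]
After op 3 sync(0): ref=7.0000 raw=[7.0000 10.5000]
After op 4 tick(10): ref=17.0000 raw=[18.0000 25.5000]
Drift of clock 1 after op 4: 25.5000 - 17.0000 = 8.5000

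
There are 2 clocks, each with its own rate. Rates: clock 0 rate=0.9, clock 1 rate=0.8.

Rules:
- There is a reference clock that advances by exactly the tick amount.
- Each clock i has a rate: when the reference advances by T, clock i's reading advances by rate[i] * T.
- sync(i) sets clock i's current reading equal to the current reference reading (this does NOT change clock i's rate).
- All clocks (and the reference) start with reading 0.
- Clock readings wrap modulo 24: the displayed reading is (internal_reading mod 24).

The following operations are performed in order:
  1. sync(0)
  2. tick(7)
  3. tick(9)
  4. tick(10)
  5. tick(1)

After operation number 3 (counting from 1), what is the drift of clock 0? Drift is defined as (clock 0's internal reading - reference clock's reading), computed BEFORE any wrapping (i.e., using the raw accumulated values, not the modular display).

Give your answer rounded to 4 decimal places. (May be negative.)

After op 1 sync(0): ref=0.0000 raw=[0.0000 0.0000]
After op 2 tick(7): ref=7.0000 raw=[6.3000 5.6000]
After op 3 tick(9): ref=16.0000 raw=[14.4000 12.8000]
Drift of clock 0 after op 3: 14.4000 - 16.0000 = -1.6000

Answer: -1.6000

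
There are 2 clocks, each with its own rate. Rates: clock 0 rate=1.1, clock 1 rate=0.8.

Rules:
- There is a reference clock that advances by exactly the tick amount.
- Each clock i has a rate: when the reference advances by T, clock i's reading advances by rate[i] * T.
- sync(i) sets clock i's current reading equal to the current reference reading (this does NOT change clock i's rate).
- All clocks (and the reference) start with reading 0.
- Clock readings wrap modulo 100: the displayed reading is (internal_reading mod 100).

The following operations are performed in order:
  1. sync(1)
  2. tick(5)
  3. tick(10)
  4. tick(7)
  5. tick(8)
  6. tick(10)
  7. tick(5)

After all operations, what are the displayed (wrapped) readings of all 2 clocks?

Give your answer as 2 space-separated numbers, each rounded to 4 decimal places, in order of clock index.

After op 1 sync(1): ref=0.0000 raw=[0.0000 0.0000]
After op 2 tick(5): ref=5.0000 raw=[5.5000 4.0000]
After op 3 tick(10): ref=15.0000 raw=[16.5000 12.0000]
After op 4 tick(7): ref=22.0000 raw=[24.2000 17.6000]
After op 5 tick(8): ref=30.0000 raw=[33.0000 24.0000]
After op 6 tick(10): ref=40.0000 raw=[44.0000 32.0000]
After op 7 tick(5): ref=45.0000 raw=[49.5000 36.0000]
Wrap final raw readings (mod 100): 49.5000 mod 100 = 49.5000; 36.0000 mod 100 = 36.0000

Answer: 49.5000 36.0000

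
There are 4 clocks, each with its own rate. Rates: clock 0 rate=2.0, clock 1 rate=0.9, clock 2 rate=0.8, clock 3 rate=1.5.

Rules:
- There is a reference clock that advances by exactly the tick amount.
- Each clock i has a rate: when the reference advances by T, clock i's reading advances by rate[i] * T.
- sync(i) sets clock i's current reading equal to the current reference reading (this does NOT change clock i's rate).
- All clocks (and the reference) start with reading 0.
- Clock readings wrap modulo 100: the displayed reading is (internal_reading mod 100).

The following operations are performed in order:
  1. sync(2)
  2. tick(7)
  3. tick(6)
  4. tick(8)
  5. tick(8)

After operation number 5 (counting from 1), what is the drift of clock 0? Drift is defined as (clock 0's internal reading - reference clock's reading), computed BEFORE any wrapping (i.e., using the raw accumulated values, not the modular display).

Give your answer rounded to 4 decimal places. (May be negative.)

After op 1 sync(2): ref=0.0000 raw=[0.0000 0.0000 0.0000 0.0000]
After op 2 tick(7): ref=7.0000 raw=[14.0000 6.3000 5.6000 10.5000]
After op 3 tick(6): ref=13.0000 raw=[26.0000 11.7000 10.4000 19.5000]
After op 4 tick(8): ref=21.0000 raw=[42.0000 18.9000 16.8000 31.5000]
After op 5 tick(8): ref=29.0000 raw=[58.0000 26.1000 23.2000 43.5000]
Drift of clock 0 after op 5: 58.0000 - 29.0000 = 29.0000

Answer: 29.0000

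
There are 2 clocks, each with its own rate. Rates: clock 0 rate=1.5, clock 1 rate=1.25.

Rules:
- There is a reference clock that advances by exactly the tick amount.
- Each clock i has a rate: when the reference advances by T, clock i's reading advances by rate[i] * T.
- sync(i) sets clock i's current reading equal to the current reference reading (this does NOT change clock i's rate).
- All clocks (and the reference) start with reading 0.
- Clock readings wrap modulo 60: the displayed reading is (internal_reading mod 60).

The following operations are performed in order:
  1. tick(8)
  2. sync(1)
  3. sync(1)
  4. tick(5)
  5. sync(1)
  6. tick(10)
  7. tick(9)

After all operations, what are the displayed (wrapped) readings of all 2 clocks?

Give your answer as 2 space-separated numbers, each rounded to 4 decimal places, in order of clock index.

Answer: 48.0000 36.7500

Derivation:
After op 1 tick(8): ref=8.0000 raw=[12.0000 10.0000]
After op 2 sync(1): ref=8.0000 raw=[12.0000 8.0000]
After op 3 sync(1): ref=8.0000 raw=[12.0000 8.0000]
After op 4 tick(5): ref=13.0000 raw=[19.5000 14.2500]
After op 5 sync(1): ref=13.0000 raw=[19.5000 13.0000]
After op 6 tick(10): ref=23.0000 raw=[34.5000 25.5000]
After op 7 tick(9): ref=32.0000 raw=[48.0000 36.7500]
Wrap final raw readings (mod 60): 48.0000 mod 60 = 48.0000; 36.7500 mod 60 = 36.7500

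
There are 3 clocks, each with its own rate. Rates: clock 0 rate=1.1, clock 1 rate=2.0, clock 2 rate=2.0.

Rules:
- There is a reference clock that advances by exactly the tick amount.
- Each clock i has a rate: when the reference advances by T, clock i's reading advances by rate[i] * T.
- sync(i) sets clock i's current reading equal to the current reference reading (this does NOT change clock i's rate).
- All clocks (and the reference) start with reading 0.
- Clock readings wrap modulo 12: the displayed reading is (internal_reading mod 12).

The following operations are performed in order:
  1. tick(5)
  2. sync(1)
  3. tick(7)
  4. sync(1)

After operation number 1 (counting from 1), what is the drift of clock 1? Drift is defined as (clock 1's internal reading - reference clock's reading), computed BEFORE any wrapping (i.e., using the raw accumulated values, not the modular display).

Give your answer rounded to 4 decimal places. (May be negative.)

Answer: 5.0000

Derivation:
After op 1 tick(5): ref=5.0000 raw=[5.5000 10.0000 10.0000]
Drift of clock 1 after op 1: 10.0000 - 5.0000 = 5.0000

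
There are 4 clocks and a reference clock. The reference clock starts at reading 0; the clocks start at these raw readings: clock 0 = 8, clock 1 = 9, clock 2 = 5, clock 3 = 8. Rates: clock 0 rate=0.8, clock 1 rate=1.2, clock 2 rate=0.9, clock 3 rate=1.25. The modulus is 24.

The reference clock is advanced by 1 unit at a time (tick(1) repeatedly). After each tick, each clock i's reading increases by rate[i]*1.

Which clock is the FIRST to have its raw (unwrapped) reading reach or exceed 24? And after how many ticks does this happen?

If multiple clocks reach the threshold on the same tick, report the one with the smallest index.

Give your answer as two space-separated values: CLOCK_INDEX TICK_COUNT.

Answer: 1 13

Derivation:
clock 0: start=8, rate=0.8, needs 24-8 = 16; ticks = ceil(16/0.8) = ceil(20.0000) = 20; reading at tick 20 = 8 + 0.8*20 = 24.0000
clock 1: start=9, rate=1.2, needs 24-9 = 15; ticks = ceil(15/1.2) = ceil(12.5000) = 13; reading at tick 13 = 9 + 1.2*13 = 24.6000
clock 2: start=5, rate=0.9, needs 24-5 = 19; ticks = ceil(19/0.9) = ceil(21.1111) = 22; reading at tick 22 = 5 + 0.9*22 = 24.8000
clock 3: start=8, rate=1.25, needs 24-8 = 16; ticks = ceil(16/1.25) = ceil(12.8000) = 13; reading at tick 13 = 8 + 1.25*13 = 24.2500
Minimum tick count = 13; winners = [1, 3]; smallest index = 1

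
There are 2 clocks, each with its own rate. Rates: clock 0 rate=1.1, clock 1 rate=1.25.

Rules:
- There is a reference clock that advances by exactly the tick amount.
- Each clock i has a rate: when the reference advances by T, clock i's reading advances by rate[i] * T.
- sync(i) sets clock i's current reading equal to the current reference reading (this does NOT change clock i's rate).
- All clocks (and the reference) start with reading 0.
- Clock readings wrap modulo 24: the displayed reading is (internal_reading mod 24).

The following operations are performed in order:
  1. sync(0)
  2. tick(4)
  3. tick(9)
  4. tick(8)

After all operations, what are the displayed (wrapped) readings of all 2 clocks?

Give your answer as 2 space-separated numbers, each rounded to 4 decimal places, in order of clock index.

Answer: 23.1000 2.2500

Derivation:
After op 1 sync(0): ref=0.0000 raw=[0.0000 0.0000]
After op 2 tick(4): ref=4.0000 raw=[4.4000 5.0000]
After op 3 tick(9): ref=13.0000 raw=[14.3000 16.2500]
After op 4 tick(8): ref=21.0000 raw=[23.1000 26.2500]
Wrap final raw readings (mod 24): 23.1000 mod 24 = 23.1000; 26.2500 mod 24 = 2.2500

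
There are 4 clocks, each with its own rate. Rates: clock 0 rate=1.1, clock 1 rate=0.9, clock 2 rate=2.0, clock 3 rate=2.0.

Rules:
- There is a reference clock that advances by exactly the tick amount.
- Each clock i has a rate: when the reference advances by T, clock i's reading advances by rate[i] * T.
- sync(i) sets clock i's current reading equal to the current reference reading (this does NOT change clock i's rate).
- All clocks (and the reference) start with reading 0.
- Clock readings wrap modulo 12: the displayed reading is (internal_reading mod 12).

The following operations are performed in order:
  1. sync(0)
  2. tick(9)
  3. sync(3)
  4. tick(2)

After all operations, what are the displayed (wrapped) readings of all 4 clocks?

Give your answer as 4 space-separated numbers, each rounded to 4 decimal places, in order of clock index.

After op 1 sync(0): ref=0.0000 raw=[0.0000 0.0000 0.0000 0.0000]
After op 2 tick(9): ref=9.0000 raw=[9.9000 8.1000 18.0000 18.0000]
After op 3 sync(3): ref=9.0000 raw=[9.9000 8.1000 18.0000 9.0000]
After op 4 tick(2): ref=11.0000 raw=[12.1000 9.9000 22.0000 13.0000]
Wrap final raw readings (mod 12): 12.1000 mod 12 = 0.1000; 9.9000 mod 12 = 9.9000; 22.0000 mod 12 = 10.0000; 13.0000 mod 12 = 1.0000

Answer: 0.1000 9.9000 10.0000 1.0000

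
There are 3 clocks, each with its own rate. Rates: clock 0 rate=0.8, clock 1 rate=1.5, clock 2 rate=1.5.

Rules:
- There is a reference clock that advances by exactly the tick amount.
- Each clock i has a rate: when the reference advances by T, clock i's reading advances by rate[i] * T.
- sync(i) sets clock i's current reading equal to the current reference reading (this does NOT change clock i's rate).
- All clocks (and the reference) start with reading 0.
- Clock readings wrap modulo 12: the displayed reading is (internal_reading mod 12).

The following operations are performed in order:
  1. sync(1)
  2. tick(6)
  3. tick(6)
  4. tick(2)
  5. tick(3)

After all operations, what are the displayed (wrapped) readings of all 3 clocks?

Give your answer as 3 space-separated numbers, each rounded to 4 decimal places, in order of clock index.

Answer: 1.6000 1.5000 1.5000

Derivation:
After op 1 sync(1): ref=0.0000 raw=[0.0000 0.0000 0.0000]
After op 2 tick(6): ref=6.0000 raw=[4.8000 9.0000 9.0000]
After op 3 tick(6): ref=12.0000 raw=[9.6000 18.0000 18.0000]
After op 4 tick(2): ref=14.0000 raw=[11.2000 21.0000 21.0000]
After op 5 tick(3): ref=17.0000 raw=[13.6000 25.5000 25.5000]
Wrap final raw readings (mod 12): 13.6000 mod 12 = 1.6000; 25.5000 mod 12 = 1.5000; 25.5000 mod 12 = 1.5000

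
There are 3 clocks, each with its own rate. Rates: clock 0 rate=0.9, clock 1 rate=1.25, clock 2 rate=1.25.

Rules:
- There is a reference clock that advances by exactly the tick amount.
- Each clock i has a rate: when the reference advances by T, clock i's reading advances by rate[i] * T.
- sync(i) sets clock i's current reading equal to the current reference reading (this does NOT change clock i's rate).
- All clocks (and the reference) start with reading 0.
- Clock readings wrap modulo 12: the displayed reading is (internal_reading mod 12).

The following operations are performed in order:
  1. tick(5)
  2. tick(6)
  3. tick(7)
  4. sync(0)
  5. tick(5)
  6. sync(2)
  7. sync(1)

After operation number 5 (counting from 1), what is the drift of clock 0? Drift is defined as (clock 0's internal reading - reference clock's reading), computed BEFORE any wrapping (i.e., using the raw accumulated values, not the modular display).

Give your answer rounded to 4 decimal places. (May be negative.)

Answer: -0.5000

Derivation:
After op 1 tick(5): ref=5.0000 raw=[4.5000 6.2500 6.2500]
After op 2 tick(6): ref=11.0000 raw=[9.9000 13.7500 13.7500]
After op 3 tick(7): ref=18.0000 raw=[16.2000 22.5000 22.5000]
After op 4 sync(0): ref=18.0000 raw=[18.0000 22.5000 22.5000]
After op 5 tick(5): ref=23.0000 raw=[22.5000 28.7500 28.7500]
Drift of clock 0 after op 5: 22.5000 - 23.0000 = -0.5000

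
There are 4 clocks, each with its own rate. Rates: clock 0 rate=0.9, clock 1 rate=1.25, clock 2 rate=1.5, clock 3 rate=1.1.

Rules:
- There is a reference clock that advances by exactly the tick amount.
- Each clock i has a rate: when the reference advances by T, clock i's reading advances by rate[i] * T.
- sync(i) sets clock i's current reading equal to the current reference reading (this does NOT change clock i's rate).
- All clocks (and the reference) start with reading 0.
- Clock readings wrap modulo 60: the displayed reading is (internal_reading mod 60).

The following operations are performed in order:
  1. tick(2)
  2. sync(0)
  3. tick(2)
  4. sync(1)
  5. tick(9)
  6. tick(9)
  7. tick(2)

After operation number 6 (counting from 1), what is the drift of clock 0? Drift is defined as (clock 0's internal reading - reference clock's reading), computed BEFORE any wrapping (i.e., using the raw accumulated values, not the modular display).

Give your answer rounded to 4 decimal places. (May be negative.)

Answer: -2.0000

Derivation:
After op 1 tick(2): ref=2.0000 raw=[1.8000 2.5000 3.0000 2.2000]
After op 2 sync(0): ref=2.0000 raw=[2.0000 2.5000 3.0000 2.2000]
After op 3 tick(2): ref=4.0000 raw=[3.8000 5.0000 6.0000 4.4000]
After op 4 sync(1): ref=4.0000 raw=[3.8000 4.0000 6.0000 4.4000]
After op 5 tick(9): ref=13.0000 raw=[11.9000 15.2500 19.5000 14.3000]
After op 6 tick(9): ref=22.0000 raw=[20.0000 26.5000 33.0000 24.2000]
Drift of clock 0 after op 6: 20.0000 - 22.0000 = -2.0000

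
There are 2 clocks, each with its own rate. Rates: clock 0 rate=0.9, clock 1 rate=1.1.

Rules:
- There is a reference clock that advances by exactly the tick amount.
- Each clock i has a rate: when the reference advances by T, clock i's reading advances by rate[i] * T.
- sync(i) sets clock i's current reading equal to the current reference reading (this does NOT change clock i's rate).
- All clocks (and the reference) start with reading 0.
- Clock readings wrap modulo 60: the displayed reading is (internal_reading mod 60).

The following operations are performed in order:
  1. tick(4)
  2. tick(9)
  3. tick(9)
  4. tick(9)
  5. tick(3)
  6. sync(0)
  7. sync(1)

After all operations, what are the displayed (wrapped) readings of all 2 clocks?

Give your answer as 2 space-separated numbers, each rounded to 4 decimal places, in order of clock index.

After op 1 tick(4): ref=4.0000 raw=[3.6000 4.4000]
After op 2 tick(9): ref=13.0000 raw=[11.7000 14.3000]
After op 3 tick(9): ref=22.0000 raw=[19.8000 24.2000]
After op 4 tick(9): ref=31.0000 raw=[27.9000 34.1000]
After op 5 tick(3): ref=34.0000 raw=[30.6000 37.4000]
After op 6 sync(0): ref=34.0000 raw=[34.0000 37.4000]
After op 7 sync(1): ref=34.0000 raw=[34.0000 34.0000]
Wrap final raw readings (mod 60): 34.0000 mod 60 = 34.0000; 34.0000 mod 60 = 34.0000

Answer: 34.0000 34.0000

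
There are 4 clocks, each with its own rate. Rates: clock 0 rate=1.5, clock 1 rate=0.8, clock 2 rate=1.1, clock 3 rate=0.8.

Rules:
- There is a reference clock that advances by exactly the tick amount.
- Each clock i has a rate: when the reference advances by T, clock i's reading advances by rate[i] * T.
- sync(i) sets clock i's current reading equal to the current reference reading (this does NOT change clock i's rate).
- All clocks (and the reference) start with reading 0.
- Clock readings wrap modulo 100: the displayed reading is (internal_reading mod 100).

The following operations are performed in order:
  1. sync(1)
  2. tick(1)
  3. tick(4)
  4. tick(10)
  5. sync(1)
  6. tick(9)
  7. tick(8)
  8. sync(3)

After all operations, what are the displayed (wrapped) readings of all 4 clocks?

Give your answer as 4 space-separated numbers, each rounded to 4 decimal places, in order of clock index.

Answer: 48.0000 28.6000 35.2000 32.0000

Derivation:
After op 1 sync(1): ref=0.0000 raw=[0.0000 0.0000 0.0000 0.0000]
After op 2 tick(1): ref=1.0000 raw=[1.5000 0.8000 1.1000 0.8000]
After op 3 tick(4): ref=5.0000 raw=[7.5000 4.0000 5.5000 4.0000]
After op 4 tick(10): ref=15.0000 raw=[22.5000 12.0000 16.5000 12.0000]
After op 5 sync(1): ref=15.0000 raw=[22.5000 15.0000 16.5000 12.0000]
After op 6 tick(9): ref=24.0000 raw=[36.0000 22.2000 26.4000 19.2000]
After op 7 tick(8): ref=32.0000 raw=[48.0000 28.6000 35.2000 25.6000]
After op 8 sync(3): ref=32.0000 raw=[48.0000 28.6000 35.2000 32.0000]
Wrap final raw readings (mod 100): 48.0000 mod 100 = 48.0000; 28.6000 mod 100 = 28.6000; 35.2000 mod 100 = 35.2000; 32.0000 mod 100 = 32.0000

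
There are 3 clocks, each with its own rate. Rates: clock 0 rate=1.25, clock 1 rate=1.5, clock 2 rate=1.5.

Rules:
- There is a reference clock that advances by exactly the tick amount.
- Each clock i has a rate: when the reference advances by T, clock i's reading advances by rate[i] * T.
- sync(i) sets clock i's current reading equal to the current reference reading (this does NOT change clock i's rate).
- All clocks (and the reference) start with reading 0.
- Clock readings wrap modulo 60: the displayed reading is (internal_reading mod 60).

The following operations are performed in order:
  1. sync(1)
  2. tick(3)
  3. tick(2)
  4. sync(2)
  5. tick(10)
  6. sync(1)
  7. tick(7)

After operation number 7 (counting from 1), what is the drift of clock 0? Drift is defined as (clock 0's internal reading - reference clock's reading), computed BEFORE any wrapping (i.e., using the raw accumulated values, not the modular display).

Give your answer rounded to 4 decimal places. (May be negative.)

Answer: 5.5000

Derivation:
After op 1 sync(1): ref=0.0000 raw=[0.0000 0.0000 0.0000]
After op 2 tick(3): ref=3.0000 raw=[3.7500 4.5000 4.5000]
After op 3 tick(2): ref=5.0000 raw=[6.2500 7.5000 7.5000]
After op 4 sync(2): ref=5.0000 raw=[6.2500 7.5000 5.0000]
After op 5 tick(10): ref=15.0000 raw=[18.7500 22.5000 20.0000]
After op 6 sync(1): ref=15.0000 raw=[18.7500 15.0000 20.0000]
After op 7 tick(7): ref=22.0000 raw=[27.5000 25.5000 30.5000]
Drift of clock 0 after op 7: 27.5000 - 22.0000 = 5.5000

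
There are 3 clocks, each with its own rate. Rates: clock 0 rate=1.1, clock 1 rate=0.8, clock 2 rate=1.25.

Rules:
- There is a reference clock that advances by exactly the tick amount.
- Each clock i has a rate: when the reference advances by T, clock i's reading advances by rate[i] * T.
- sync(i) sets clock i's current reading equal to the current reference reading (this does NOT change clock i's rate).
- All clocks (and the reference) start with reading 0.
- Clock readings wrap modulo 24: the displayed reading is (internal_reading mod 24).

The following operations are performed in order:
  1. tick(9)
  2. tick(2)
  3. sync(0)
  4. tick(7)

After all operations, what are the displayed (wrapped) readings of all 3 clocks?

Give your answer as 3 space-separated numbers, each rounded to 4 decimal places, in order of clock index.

Answer: 18.7000 14.4000 22.5000

Derivation:
After op 1 tick(9): ref=9.0000 raw=[9.9000 7.2000 11.2500]
After op 2 tick(2): ref=11.0000 raw=[12.1000 8.8000 13.7500]
After op 3 sync(0): ref=11.0000 raw=[11.0000 8.8000 13.7500]
After op 4 tick(7): ref=18.0000 raw=[18.7000 14.4000 22.5000]
Wrap final raw readings (mod 24): 18.7000 mod 24 = 18.7000; 14.4000 mod 24 = 14.4000; 22.5000 mod 24 = 22.5000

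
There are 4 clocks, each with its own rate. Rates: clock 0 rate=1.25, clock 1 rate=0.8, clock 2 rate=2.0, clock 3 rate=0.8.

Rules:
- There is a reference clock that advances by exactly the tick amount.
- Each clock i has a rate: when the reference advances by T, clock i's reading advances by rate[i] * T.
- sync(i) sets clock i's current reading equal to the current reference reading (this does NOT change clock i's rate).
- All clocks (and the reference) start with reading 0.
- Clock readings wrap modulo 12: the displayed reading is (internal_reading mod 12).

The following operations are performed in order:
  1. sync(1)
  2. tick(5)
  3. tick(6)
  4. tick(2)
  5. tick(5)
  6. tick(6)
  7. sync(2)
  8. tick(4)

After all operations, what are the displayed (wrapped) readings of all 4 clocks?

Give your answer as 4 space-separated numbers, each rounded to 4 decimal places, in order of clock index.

After op 1 sync(1): ref=0.0000 raw=[0.0000 0.0000 0.0000 0.0000]
After op 2 tick(5): ref=5.0000 raw=[6.2500 4.0000 10.0000 4.0000]
After op 3 tick(6): ref=11.0000 raw=[13.7500 8.8000 22.0000 8.8000]
After op 4 tick(2): ref=13.0000 raw=[16.2500 10.4000 26.0000 10.4000]
After op 5 tick(5): ref=18.0000 raw=[22.5000 14.4000 36.0000 14.4000]
After op 6 tick(6): ref=24.0000 raw=[30.0000 19.2000 48.0000 19.2000]
After op 7 sync(2): ref=24.0000 raw=[30.0000 19.2000 24.0000 19.2000]
After op 8 tick(4): ref=28.0000 raw=[35.0000 22.4000 32.0000 22.4000]
Wrap final raw readings (mod 12): 35.0000 mod 12 = 11.0000; 22.4000 mod 12 = 10.4000; 32.0000 mod 12 = 8.0000; 22.4000 mod 12 = 10.4000

Answer: 11.0000 10.4000 8.0000 10.4000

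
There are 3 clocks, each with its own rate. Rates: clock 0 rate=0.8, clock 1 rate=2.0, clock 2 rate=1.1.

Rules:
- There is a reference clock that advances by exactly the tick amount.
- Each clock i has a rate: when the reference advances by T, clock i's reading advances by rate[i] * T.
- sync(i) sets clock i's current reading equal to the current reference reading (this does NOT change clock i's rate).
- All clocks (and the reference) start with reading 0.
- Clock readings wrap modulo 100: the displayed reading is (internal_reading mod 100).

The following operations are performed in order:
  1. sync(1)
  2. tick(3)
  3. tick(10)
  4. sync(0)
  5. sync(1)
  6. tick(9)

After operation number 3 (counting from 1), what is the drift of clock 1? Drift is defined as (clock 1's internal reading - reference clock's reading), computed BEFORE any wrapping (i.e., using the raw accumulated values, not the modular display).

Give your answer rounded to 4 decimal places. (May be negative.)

After op 1 sync(1): ref=0.0000 raw=[0.0000 0.0000 0.0000]
After op 2 tick(3): ref=3.0000 raw=[2.4000 6.0000 3.3000]
After op 3 tick(10): ref=13.0000 raw=[10.4000 26.0000 14.3000]
Drift of clock 1 after op 3: 26.0000 - 13.0000 = 13.0000

Answer: 13.0000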